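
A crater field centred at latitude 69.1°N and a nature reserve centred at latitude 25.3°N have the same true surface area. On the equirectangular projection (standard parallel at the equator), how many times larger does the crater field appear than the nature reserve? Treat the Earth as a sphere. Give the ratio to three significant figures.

2.53

For the equirectangular projection with φ₀ = 0 (plate carrée), h = 1 along meridians and k = sec φ along parallels.
Areal scale at 69.1°: h·k = 1.000 × 2.803 = 2.803.
Areal scale at 25.3°: h·k = 1.000 × 1.106 = 1.106.
Ratio = 2.803/1.106 ≈ 2.53.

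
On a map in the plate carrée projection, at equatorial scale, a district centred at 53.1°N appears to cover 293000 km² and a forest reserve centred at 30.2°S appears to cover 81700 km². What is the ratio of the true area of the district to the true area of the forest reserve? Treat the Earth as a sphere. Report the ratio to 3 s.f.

2.49

On the plate carrée, areal scale = h·k = 1 × sec φ, so true area = apparent × cos φ.
True area of district: 293000 × cos(53.1°) = 293000 × 0.6004 = 175900 km².
True area of forest reserve: 81700 × cos(30.2°) = 81700 × 0.8643 = 70610 km².
Ratio = 175900 / 70610 ≈ 2.49.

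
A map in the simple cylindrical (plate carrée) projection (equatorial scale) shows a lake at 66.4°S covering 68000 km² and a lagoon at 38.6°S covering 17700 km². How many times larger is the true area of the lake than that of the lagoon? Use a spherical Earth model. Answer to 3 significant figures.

1.97

Plate carrée has h = 1 and k = sec φ, giving areal scale sec φ; true area = (apparent area) · cos φ.
True area of lake: 68000 × cos(66.4°) = 68000 × 0.4003 = 27220 km².
True area of lagoon: 17700 × cos(38.6°) = 17700 × 0.7815 = 13830 km².
Ratio = 27220 / 13830 ≈ 1.97.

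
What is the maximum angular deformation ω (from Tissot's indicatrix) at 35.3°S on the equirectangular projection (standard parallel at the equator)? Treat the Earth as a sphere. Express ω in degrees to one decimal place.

Plate carrée maps x = Rλ, y = Rφ. The meridian scale is h = 1 and the parallel scale is k = 1/cos φ = sec φ.
At 35.3°: h = 1.000, k = 1.225; principal scales a = 1.225, b = 1.000.
sin(ω/2) = (a − b)/(a + b) = 0.2253/2.225 = 0.1012, so ω = 2 arcsin(0.1012) ≈ 11.6°.

11.6°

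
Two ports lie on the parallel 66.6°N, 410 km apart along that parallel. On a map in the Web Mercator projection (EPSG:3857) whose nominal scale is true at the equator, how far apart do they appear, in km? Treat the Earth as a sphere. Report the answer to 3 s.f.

1030 km

The Mercator projection is conformal; its linear scale factor is the same in every direction and equals sec φ = 1/cos φ.
Along the parallel, k = sec 66.6° = 1/0.3971 = 2.518.
Map distance = 410 × 2.518 ≈ 1030 km.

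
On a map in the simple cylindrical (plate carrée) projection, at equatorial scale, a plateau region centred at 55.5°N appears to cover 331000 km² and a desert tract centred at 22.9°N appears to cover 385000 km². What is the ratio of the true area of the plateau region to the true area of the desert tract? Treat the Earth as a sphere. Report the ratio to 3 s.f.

0.529

On the plate carrée, areal scale = h·k = 1 × sec φ, so true area = apparent × cos φ.
True area of plateau region: 331000 × cos(55.5°) = 331000 × 0.5664 = 187500 km².
True area of desert tract: 385000 × cos(22.9°) = 385000 × 0.9212 = 354700 km².
Ratio = 187500 / 354700 ≈ 0.529.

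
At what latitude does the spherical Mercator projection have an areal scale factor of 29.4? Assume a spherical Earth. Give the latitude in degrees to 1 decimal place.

Mercator areal scale is sec²φ.
sec²φ = 29.4  ⇒  cos²φ = 0.03401  ⇒  cos φ = 0.1844.
φ = arccos(0.1844) ≈ 79.4°.

79.4°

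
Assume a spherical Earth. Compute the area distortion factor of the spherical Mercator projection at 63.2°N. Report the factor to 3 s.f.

Mercator is conformal, so the point scale is isotropic: h = k = sec φ = 1/cos φ.
Areal scale = k² = sec²φ = 1/cos²(63.2°) = 1/0.4509² = 4.919.

4.92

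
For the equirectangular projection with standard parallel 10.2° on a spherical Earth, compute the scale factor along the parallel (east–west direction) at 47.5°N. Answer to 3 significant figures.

1.46

In the equirectangular projection with standard parallel φ₀ = 10.2° (x = Rλ cos φ₀, y = Rφ), meridians are true-scale (h = 1) and the parallel scale is k = cos φ₀ / cos φ.
k = cos 10.2° / cos 47.5° = 0.9842/0.6756 = 1.457.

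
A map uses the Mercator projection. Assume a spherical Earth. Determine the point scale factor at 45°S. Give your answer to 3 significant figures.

1.41

For Mercator, h = k = sec φ (a conformal cylindrical projection has a single point scale, 1/cos φ).
k = 1/cos 45° = 1/0.7071 = 1.414.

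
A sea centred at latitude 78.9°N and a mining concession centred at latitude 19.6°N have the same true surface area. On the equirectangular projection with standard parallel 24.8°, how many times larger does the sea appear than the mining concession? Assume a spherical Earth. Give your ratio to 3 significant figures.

4.89

In the equirectangular projection with standard parallel φ₀ = 24.8° (x = Rλ cos φ₀, y = Rφ), meridians are true-scale (h = 1) and the parallel scale is k = cos φ₀ / cos φ.
Areal scale at 78.9°: h·k = 1.000 × 4.715 = 4.715.
Areal scale at 19.6°: h·k = 1.000 × 0.9636 = 0.9636.
Ratio = 4.715/0.9636 ≈ 4.89.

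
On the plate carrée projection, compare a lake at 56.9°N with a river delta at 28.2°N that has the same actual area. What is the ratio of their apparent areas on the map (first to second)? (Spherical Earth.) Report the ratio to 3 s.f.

For the equirectangular projection with φ₀ = 0 (plate carrée), h = 1 along meridians and k = sec φ along parallels.
Areal scale at 56.9°: h·k = 1.000 × 1.831 = 1.831.
Areal scale at 28.2°: h·k = 1.000 × 1.135 = 1.135.
Ratio = 1.831/1.135 ≈ 1.61.

1.61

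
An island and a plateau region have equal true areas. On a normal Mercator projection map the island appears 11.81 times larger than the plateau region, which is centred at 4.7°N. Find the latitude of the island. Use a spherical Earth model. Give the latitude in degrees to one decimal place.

73.1°

For equal true areas on Mercator, apparent areas scale as sec²φ, so the ratio is cos²φ₂ / cos²φ₁.
cos²φ₂ / cos²φ₁ = 11.81  ⇒  cos φ₁ = cos 4.7° / √11.81 = 0.9966/3.437 = 0.2900.
φ₁ = arccos(0.2900) ≈ 73.1°.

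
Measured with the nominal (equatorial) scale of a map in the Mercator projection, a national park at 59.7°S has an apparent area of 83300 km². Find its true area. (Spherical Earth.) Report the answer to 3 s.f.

For Mercator, h = k = sec φ (a conformal cylindrical projection has a single point scale, 1/cos φ).
Areal scale = k² = sec²φ = 1/cos²(59.7°) = 1/0.5045² = 3.929.
True area = apparent / (areal scale) = 83300 / 3.929 ≈ 21200 km².

21200 km²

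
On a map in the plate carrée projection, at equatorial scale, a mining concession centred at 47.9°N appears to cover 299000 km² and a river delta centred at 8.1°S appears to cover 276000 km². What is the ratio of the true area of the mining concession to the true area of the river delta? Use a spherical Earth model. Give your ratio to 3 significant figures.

On the plate carrée, areal scale = h·k = 1 × sec φ, so true area = apparent × cos φ.
True area of mining concession: 299000 × cos(47.9°) = 299000 × 0.6704 = 200500 km².
True area of river delta: 276000 × cos(8.1°) = 276000 × 0.9900 = 273200 km².
Ratio = 200500 / 273200 ≈ 0.734.

0.734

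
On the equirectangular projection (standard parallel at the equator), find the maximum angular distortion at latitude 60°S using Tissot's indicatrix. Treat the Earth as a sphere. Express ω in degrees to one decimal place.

38.9°

For the equirectangular projection with φ₀ = 0 (plate carrée), h = 1 along meridians and k = sec φ along parallels.
At 60°: h = 1.000, k = 2.000; principal scales a = 2.000, b = 1.000.
sin(ω/2) = (a − b)/(a + b) = 1.0000/3.000 = 0.3333, so ω = 2 arcsin(0.3333) ≈ 38.9°.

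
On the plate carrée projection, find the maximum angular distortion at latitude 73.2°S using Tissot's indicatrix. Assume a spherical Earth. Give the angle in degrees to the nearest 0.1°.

66.9°

Plate carrée maps x = Rλ, y = Rφ. The meridian scale is h = 1 and the parallel scale is k = 1/cos φ = sec φ.
At 73.2°: h = 1.000, k = 3.460; principal scales a = 3.460, b = 1.000.
sin(ω/2) = (a − b)/(a + b) = 2.460/4.460 = 0.5516, so ω = 2 arcsin(0.5516) ≈ 66.9°.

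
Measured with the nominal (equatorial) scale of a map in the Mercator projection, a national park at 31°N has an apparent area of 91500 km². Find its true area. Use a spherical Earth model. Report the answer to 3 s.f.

67200 km²

The Mercator projection is conformal; its linear scale factor is the same in every direction and equals sec φ = 1/cos φ.
Areal scale = k² = sec²φ = 1/cos²(31°) = 1/0.8572² = 1.361.
True area = apparent / (areal scale) = 91500 / 1.361 ≈ 67200 km².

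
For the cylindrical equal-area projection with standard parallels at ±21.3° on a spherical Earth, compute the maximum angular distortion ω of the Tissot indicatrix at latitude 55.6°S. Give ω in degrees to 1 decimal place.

Cylindrical equal-area (φ₀ = 21.3°): h = cos φ / cos 21.3° along meridians, k = cos 21.3° / cos φ along parallels; h·k = 1.
At 55.6°: h = 0.6064, k = 1.649; principal scales a = 1.649, b = 0.6064.
sin(ω/2) = (a − b)/(a + b) = 1.043/2.255 = 0.4623, so ω = 2 arcsin(0.4623) ≈ 55.1°.

55.1°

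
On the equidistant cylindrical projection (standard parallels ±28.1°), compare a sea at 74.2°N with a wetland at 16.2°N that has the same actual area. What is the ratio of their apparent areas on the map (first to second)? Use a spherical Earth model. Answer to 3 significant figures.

With standard parallel φ₀ = 28.1°, the equirectangular projection gives x = Rλ cos φ₀, y = Rφ, so h = 1 and k = cos 28.1° / cos φ.
Areal scale at 74.2°: h·k = 1.000 × 3.240 = 3.240.
Areal scale at 16.2°: h·k = 1.000 × 0.9186 = 0.9186.
Ratio = 3.240/0.9186 ≈ 3.53.

3.53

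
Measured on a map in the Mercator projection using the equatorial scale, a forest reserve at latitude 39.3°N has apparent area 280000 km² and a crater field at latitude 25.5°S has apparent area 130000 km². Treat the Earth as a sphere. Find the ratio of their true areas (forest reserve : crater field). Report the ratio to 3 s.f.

1.58

Mercator's areal exaggeration is sec²φ; hence true area = (apparent area) · cos²φ.
True area of forest reserve: 280000 × cos²(39.3°) = 280000 × 0.5988 = 167700 km².
True area of crater field: 130000 × cos²(25.5°) = 130000 × 0.8147 = 105900 km².
Ratio = 167700 / 105900 ≈ 1.58.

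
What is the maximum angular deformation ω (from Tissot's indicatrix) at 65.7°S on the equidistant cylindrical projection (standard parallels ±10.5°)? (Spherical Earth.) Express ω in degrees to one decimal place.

48.4°

The equidistant cylindrical projection with φ₀ = 10.5° has h = 1 (meridians true) and k = cos φ₀ / cos φ along parallels.
At 65.7°: h = 1.000, k = 2.389; principal scales a = 2.389, b = 1.000.
sin(ω/2) = (a − b)/(a + b) = 1.389/3.389 = 0.4099, so ω = 2 arcsin(0.4099) ≈ 48.4°.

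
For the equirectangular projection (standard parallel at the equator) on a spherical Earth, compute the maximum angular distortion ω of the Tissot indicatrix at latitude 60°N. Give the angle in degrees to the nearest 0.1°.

Plate carrée maps x = Rλ, y = Rφ. The meridian scale is h = 1 and the parallel scale is k = 1/cos φ = sec φ.
At 60°: h = 1.000, k = 2.000; principal scales a = 2.000, b = 1.000.
sin(ω/2) = (a − b)/(a + b) = 1.0000/3.000 = 0.3333, so ω = 2 arcsin(0.3333) ≈ 38.9°.

38.9°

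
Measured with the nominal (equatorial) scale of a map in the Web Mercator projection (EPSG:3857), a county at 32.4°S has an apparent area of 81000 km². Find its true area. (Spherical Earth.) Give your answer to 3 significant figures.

57700 km²

For Mercator, h = k = sec φ (a conformal cylindrical projection has a single point scale, 1/cos φ).
Areal scale = k² = sec²φ = 1/cos²(32.4°) = 1/0.8443² = 1.403.
True area = apparent / (areal scale) = 81000 / 1.403 ≈ 57700 km².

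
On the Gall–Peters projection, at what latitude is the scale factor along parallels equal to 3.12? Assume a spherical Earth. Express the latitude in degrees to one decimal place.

Gall–Peters is a cylindrical equal-area projection with standard parallels at ±45°. A cylindrical equal-area projection with standard parallel φ₀ has meridian scale h = cos φ / cos φ₀ and parallel scale k = cos φ₀ / cos φ (so areas are preserved, h·k = 1).
k = cos φ₀ / cos φ = 3.12  ⇒  cos φ = cos 45° / 3.12 = 0.2266.
φ = arccos(0.2266) ≈ 76.9°.

76.9°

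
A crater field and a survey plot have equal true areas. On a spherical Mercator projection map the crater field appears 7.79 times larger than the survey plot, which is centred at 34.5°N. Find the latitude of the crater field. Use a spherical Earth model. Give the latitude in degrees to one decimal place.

Mercator areal scale is sec²φ, so apparent-area ratio = sec²φ₁ / sec²φ₂ = cos²φ₂ / cos²φ₁.
cos²φ₂ / cos²φ₁ = 7.79  ⇒  cos φ₁ = cos 34.5° / √7.79 = 0.8241/2.791 = 0.2953.
φ₁ = arccos(0.2953) ≈ 72.8°.

72.8°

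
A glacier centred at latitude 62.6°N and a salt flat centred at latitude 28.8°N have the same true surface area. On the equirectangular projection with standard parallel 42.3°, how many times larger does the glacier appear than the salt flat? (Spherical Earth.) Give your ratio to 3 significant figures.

In the equirectangular projection with standard parallel φ₀ = 42.3° (x = Rλ cos φ₀, y = Rφ), meridians are true-scale (h = 1) and the parallel scale is k = cos φ₀ / cos φ.
Areal scale at 62.6°: h·k = 1.000 × 1.607 = 1.607.
Areal scale at 28.8°: h·k = 1.000 × 0.8440 = 0.8440.
Ratio = 1.607/0.8440 ≈ 1.90.

1.90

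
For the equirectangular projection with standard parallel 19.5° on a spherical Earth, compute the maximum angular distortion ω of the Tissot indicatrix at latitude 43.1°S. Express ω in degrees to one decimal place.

The equidistant cylindrical projection with φ₀ = 19.5° has h = 1 (meridians true) and k = cos φ₀ / cos φ along parallels.
At 43.1°: h = 1.000, k = 1.291; principal scales a = 1.291, b = 1.000.
sin(ω/2) = (a − b)/(a + b) = 0.2910/2.291 = 0.1270, so ω = 2 arcsin(0.1270) ≈ 14.6°.

14.6°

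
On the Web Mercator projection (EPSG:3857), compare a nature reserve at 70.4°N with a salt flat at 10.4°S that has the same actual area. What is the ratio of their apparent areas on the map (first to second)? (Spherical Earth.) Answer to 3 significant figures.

8.60

Mercator areal scale is sec²φ.
At 70.4°: sec²(70.4°) = 1/0.3355² = 8.887.
At 10.4°: sec²(10.4°) = 1/0.9836² = 1.034.
Ratio = 8.887/1.034 = cos²(10.4°)/cos²(70.4°) ≈ 8.60.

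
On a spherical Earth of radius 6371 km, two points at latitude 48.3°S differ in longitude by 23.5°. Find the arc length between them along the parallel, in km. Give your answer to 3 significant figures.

1740 km

Arc length along a parallel = R cos φ · Δλ (with Δλ in radians).
= 6371 × cos 48.3° × (23.5° × π/180) = 6371 × 0.6652 × 0.4102 ≈ 1740 km.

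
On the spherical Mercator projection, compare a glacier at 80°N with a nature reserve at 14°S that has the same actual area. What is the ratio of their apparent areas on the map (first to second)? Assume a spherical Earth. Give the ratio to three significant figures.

Mercator is conformal with k = sec φ, so areal scale = k² = sec²φ.
At 80°: sec²(80°) = 1/0.1736² = 33.16.
At 14°: sec²(14°) = 1/0.9703² = 1.062.
Ratio = 33.16/1.062 = cos²(14°)/cos²(80°) ≈ 31.2.

31.2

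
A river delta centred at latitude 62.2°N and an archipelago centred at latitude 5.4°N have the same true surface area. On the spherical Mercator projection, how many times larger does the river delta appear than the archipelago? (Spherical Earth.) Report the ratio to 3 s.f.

4.56

Mercator is conformal with k = sec φ, so areal scale = k² = sec²φ.
At 62.2°: sec²(62.2°) = 1/0.4664² = 4.597.
At 5.4°: sec²(5.4°) = 1/0.9956² = 1.009.
Ratio = 4.597/1.009 = cos²(5.4°)/cos²(62.2°) ≈ 4.56.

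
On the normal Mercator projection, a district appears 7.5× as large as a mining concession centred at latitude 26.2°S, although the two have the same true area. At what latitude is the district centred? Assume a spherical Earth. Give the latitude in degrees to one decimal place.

On Mercator, (apparent₁)/(apparent₂) = sec²φ₁ / sec²φ₂ when true areas are equal.
cos²φ₂ / cos²φ₁ = 7.5  ⇒  cos φ₁ = cos 26.2° / √7.5 = 0.8973/2.739 = 0.3276.
φ₁ = arccos(0.3276) ≈ 70.9°.

70.9°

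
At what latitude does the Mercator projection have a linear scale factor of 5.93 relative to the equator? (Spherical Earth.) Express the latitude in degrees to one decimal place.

80.3°

Mercator scale is k = sec φ = 1/cos φ.
1/cos φ = 5.93  ⇒  cos φ = 0.1686  ⇒  φ = arccos(0.1686) ≈ 80.3°.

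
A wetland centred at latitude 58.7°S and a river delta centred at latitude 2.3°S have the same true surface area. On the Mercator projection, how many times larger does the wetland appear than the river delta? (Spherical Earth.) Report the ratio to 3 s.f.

3.70

On Mercator, area is exaggerated by sec²φ = 1/cos²φ.
At 58.7°: sec²(58.7°) = 1/0.5195² = 3.705.
At 2.3°: sec²(2.3°) = 1/0.9992² = 1.002.
Ratio = 3.705/1.002 = cos²(2.3°)/cos²(58.7°) ≈ 3.70.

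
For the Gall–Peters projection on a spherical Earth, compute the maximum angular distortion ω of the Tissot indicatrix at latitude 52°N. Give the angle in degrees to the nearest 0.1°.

Gall–Peters is a cylindrical equal-area projection with standard parallels at ±45°. Cylindrical equal-area (φ₀ = 45°): h = cos φ / cos 45° along meridians, k = cos 45° / cos φ along parallels; h·k = 1.
At 52°: h = 0.8707, k = 1.149; principal scales a = 1.149, b = 0.8707.
sin(ω/2) = (a − b)/(a + b) = 0.2779/2.019 = 0.1376, so ω = 2 arcsin(0.1376) ≈ 15.8°.

15.8°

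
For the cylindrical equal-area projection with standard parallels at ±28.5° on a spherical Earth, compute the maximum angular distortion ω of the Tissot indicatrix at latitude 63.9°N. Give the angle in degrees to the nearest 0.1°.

Cylindrical equal-area (φ₀ = 28.5°): h = cos φ / cos 28.5° along meridians, k = cos 28.5° / cos φ along parallels; h·k = 1.
At 63.9°: h = 0.5006, k = 1.998; principal scales a = 1.998, b = 0.5006.
sin(ω/2) = (a − b)/(a + b) = 1.497/2.498 = 0.5992, so ω = 2 arcsin(0.5992) ≈ 73.6°.

73.6°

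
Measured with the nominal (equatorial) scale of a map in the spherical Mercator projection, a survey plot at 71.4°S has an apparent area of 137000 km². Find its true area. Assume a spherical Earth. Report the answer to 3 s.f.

Mercator is conformal, so the point scale is isotropic: h = k = sec φ = 1/cos φ.
Areal scale = k² = sec²φ = 1/cos²(71.4°) = 1/0.3190² = 9.829.
True area = apparent / (areal scale) = 137000 / 9.829 ≈ 13900 km².

13900 km²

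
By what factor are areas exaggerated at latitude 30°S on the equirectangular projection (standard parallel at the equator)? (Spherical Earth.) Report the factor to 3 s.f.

For the equirectangular projection with φ₀ = 0 (plate carrée), h = 1 along meridians and k = sec φ along parallels.
Areal scale = h·k = 1 × sec φ; at 30°, h = 1.000, k = 1.155, so h·k = 1.155.

1.15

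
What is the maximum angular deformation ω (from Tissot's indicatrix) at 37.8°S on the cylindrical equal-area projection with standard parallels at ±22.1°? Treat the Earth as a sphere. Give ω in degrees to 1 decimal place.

Cylindrical equal-area (φ₀ = 22.1°): h = cos φ / cos 22.1° along meridians, k = cos 22.1° / cos φ along parallels; h·k = 1.
At 37.8°: h = 0.8528, k = 1.173; principal scales a = 1.173, b = 0.8528.
sin(ω/2) = (a − b)/(a + b) = 0.3198/2.025 = 0.1579, so ω = 2 arcsin(0.1579) ≈ 18.2°.

18.2°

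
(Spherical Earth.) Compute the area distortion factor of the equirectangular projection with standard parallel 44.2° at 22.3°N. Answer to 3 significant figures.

0.775

In the equirectangular projection with standard parallel φ₀ = 44.2° (x = Rλ cos φ₀, y = Rφ), meridians are true-scale (h = 1) and the parallel scale is k = cos φ₀ / cos φ.
Areal scale = h·k = 1 × cos φ₀ / cos φ; at 22.3°, h = 1.000, k = 0.7749, so h·k = 0.7749.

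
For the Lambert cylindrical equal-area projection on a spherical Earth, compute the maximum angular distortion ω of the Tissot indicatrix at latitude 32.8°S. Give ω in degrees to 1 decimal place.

The Lambert cylindrical equal-area projection is the cylindrical equal-area projection with its standard parallel at the equator (φ₀ = 0). A cylindrical equal-area projection with standard parallel φ₀ has meridian scale h = cos φ / cos φ₀ and parallel scale k = cos φ₀ / cos φ (so areas are preserved, h·k = 1).
At 32.8°: h = 0.8406, k = 1.190; principal scales a = 1.190, b = 0.8406.
sin(ω/2) = (a − b)/(a + b) = 0.3491/2.030 = 0.1720, so ω = 2 arcsin(0.1720) ≈ 19.8°.

19.8°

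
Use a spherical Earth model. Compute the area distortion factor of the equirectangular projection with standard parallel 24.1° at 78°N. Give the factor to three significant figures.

With standard parallel φ₀ = 24.1°, the equirectangular projection gives x = Rλ cos φ₀, y = Rφ, so h = 1 and k = cos 24.1° / cos φ.
Areal scale = h·k = 1 × cos φ₀ / cos φ; at 78°, h = 1.000, k = 4.390, so h·k = 4.390.

4.39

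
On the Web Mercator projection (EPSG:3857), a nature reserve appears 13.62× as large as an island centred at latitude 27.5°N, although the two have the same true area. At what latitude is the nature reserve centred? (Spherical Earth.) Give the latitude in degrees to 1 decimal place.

On Mercator, (apparent₁)/(apparent₂) = sec²φ₁ / sec²φ₂ when true areas are equal.
cos²φ₂ / cos²φ₁ = 13.62  ⇒  cos φ₁ = cos 27.5° / √13.62 = 0.8870/3.691 = 0.2403.
φ₁ = arccos(0.2403) ≈ 76.1°.

76.1°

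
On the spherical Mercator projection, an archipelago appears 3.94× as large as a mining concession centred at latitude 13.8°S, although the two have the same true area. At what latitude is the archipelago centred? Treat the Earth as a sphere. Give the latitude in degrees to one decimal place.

60.7°

For equal true areas on Mercator, apparent areas scale as sec²φ, so the ratio is cos²φ₂ / cos²φ₁.
cos²φ₂ / cos²φ₁ = 3.94  ⇒  cos φ₁ = cos 13.8° / √3.94 = 0.9711/1.985 = 0.4893.
φ₁ = arccos(0.4893) ≈ 60.7°.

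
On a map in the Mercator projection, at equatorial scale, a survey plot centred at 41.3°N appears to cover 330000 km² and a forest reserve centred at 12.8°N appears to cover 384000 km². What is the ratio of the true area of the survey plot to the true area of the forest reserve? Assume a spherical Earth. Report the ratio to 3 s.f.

0.510

Mercator's areal exaggeration is sec²φ; hence true area = (apparent area) · cos²φ.
True area of survey plot: 330000 × cos²(41.3°) = 330000 × 0.5644 = 186300 km².
True area of forest reserve: 384000 × cos²(12.8°) = 384000 × 0.9509 = 365200 km².
Ratio = 186300 / 365200 ≈ 0.510.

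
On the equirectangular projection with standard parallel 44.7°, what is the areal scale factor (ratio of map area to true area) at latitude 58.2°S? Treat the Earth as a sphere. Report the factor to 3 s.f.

With standard parallel φ₀ = 44.7°, the equirectangular projection gives x = Rλ cos φ₀, y = Rφ, so h = 1 and k = cos 44.7° / cos φ.
Areal scale = h·k = 1 × cos φ₀ / cos φ; at 58.2°, h = 1.000, k = 1.349, so h·k = 1.349.

1.35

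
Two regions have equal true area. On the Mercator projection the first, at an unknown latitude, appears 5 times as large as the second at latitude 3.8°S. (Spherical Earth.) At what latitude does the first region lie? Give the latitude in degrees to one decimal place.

For equal true areas on Mercator, apparent areas scale as sec²φ, so the ratio is cos²φ₂ / cos²φ₁.
cos²φ₂ / cos²φ₁ = 5  ⇒  cos φ₁ = cos 3.8° / √5 = 0.9978/2.236 = 0.4462.
φ₁ = arccos(0.4462) ≈ 63.5°.

63.5°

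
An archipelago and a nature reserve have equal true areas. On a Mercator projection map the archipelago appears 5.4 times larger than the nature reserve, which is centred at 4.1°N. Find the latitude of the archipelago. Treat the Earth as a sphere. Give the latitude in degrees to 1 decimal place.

On Mercator, (apparent₁)/(apparent₂) = sec²φ₁ / sec²φ₂ when true areas are equal.
cos²φ₂ / cos²φ₁ = 5.4  ⇒  cos φ₁ = cos 4.1° / √5.4 = 0.9974/2.324 = 0.4292.
φ₁ = arccos(0.4292) ≈ 64.6°.

64.6°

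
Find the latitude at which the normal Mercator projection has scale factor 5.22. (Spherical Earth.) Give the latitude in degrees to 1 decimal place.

Mercator scale is k = sec φ = 1/cos φ.
1/cos φ = 5.22  ⇒  cos φ = 0.1916  ⇒  φ = arccos(0.1916) ≈ 79.0°.

79.0°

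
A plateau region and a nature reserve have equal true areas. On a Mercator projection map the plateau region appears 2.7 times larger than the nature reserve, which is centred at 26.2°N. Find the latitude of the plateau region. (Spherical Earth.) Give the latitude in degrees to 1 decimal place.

56.9°

On Mercator, (apparent₁)/(apparent₂) = sec²φ₁ / sec²φ₂ when true areas are equal.
cos²φ₂ / cos²φ₁ = 2.7  ⇒  cos φ₁ = cos 26.2° / √2.7 = 0.8973/1.643 = 0.5461.
φ₁ = arccos(0.5461) ≈ 56.9°.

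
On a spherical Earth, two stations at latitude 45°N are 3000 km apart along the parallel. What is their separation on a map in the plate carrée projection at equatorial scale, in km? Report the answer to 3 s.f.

For the equirectangular projection with φ₀ = 0 (plate carrée), h = 1 along meridians and k = sec φ along parallels.
Along the parallel, k = sec 45° = 1/0.7071 = 1.414.
Map distance = 3000 × 1.414 ≈ 4240 km.

4240 km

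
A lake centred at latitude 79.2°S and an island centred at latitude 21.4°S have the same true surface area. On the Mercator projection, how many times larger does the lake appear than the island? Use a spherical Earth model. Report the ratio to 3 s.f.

24.7

Mercator is conformal with k = sec φ, so areal scale = k² = sec²φ.
At 79.2°: sec²(79.2°) = 1/0.1874² = 28.48.
At 21.4°: sec²(21.4°) = 1/0.9311² = 1.154.
Ratio = 28.48/1.154 = cos²(21.4°)/cos²(79.2°) ≈ 24.7.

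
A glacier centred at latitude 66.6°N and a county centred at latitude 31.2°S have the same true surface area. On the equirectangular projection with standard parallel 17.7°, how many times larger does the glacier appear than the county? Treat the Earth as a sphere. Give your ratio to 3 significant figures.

2.15

The equidistant cylindrical projection with φ₀ = 17.7° has h = 1 (meridians true) and k = cos φ₀ / cos φ along parallels.
Areal scale at 66.6°: h·k = 1.000 × 2.399 = 2.399.
Areal scale at 31.2°: h·k = 1.000 × 1.114 = 1.114.
Ratio = 2.399/1.114 ≈ 2.15.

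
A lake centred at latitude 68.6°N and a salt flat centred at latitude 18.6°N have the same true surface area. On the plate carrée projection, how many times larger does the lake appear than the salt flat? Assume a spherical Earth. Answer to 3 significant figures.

For the equirectangular projection with φ₀ = 0 (plate carrée), h = 1 along meridians and k = sec φ along parallels.
Areal scale at 68.6°: h·k = 1.000 × 2.741 = 2.741.
Areal scale at 18.6°: h·k = 1.000 × 1.055 = 1.055.
Ratio = 2.741/1.055 ≈ 2.60.

2.60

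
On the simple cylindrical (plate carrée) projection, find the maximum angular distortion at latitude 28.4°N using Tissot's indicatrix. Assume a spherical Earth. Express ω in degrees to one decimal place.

7.3°

Plate carrée maps x = Rλ, y = Rφ. The meridian scale is h = 1 and the parallel scale is k = 1/cos φ = sec φ.
At 28.4°: h = 1.000, k = 1.137; principal scales a = 1.137, b = 1.000.
sin(ω/2) = (a − b)/(a + b) = 0.1368/2.137 = 0.06403, so ω = 2 arcsin(0.06403) ≈ 7.3°.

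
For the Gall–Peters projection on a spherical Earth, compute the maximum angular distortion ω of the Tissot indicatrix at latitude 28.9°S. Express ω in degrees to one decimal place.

The Gall–Peters projection is cylindrical equal-area with φ₀ = 45°. For cylindrical equal-area with standard parallel φ₀, h = cos φ / cos φ₀ and k = cos φ₀ / cos φ, so h·k = 1.
At 28.9°: h = 1.238, k = 0.8077; principal scales a = 1.238, b = 0.8077.
sin(ω/2) = (a − b)/(a + b) = 0.4304/2.046 = 0.2104, so ω = 2 arcsin(0.2104) ≈ 24.3°.

24.3°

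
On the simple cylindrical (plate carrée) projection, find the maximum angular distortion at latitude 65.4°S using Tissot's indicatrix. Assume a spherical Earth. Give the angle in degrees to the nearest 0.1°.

In the plate carrée (x = Rλ, y = Rφ), meridians are true-scale (h = 1) and parallels are stretched by k = sec φ.
At 65.4°: h = 1.000, k = 2.402; principal scales a = 2.402, b = 1.000.
sin(ω/2) = (a − b)/(a + b) = 1.402/3.402 = 0.4121, so ω = 2 arcsin(0.4121) ≈ 48.7°.

48.7°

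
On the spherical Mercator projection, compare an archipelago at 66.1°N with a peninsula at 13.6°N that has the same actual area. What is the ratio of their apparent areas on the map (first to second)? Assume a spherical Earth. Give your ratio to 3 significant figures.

5.76

Mercator is conformal with k = sec φ, so areal scale = k² = sec²φ.
At 66.1°: sec²(66.1°) = 1/0.4051² = 6.092.
At 13.6°: sec²(13.6°) = 1/0.9720² = 1.059.
Ratio = 6.092/1.059 = cos²(13.6°)/cos²(66.1°) ≈ 5.76.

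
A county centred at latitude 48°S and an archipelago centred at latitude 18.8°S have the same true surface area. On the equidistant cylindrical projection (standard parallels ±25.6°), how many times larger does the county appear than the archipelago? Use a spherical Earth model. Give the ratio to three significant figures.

With standard parallel φ₀ = 25.6°, the equirectangular projection gives x = Rλ cos φ₀, y = Rφ, so h = 1 and k = cos 25.6° / cos φ.
Areal scale at 48°: h·k = 1.000 × 1.348 = 1.348.
Areal scale at 18.8°: h·k = 1.000 × 0.9527 = 0.9527.
Ratio = 1.348/0.9527 ≈ 1.41.

1.41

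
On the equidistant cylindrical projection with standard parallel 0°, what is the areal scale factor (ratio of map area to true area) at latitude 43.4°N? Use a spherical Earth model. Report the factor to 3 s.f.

In the plate carrée (x = Rλ, y = Rφ), meridians are true-scale (h = 1) and parallels are stretched by k = sec φ.
Areal scale = h·k = 1 × sec φ; at 43.4°, h = 1.000, k = 1.376, so h·k = 1.376.

1.38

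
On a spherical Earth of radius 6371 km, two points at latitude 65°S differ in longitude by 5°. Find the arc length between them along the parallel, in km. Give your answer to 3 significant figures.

235 km

Arc length along a parallel = R cos φ · Δλ (with Δλ in radians).
= 6371 × cos 65° × (5° × π/180) = 6371 × 0.4226 × 0.08727 ≈ 235 km.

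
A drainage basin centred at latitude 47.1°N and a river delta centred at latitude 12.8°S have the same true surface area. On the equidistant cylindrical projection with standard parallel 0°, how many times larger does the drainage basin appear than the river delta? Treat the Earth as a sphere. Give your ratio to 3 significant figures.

For the equirectangular projection with φ₀ = 0 (plate carrée), h = 1 along meridians and k = sec φ along parallels.
Areal scale at 47.1°: h·k = 1.000 × 1.469 = 1.469.
Areal scale at 12.8°: h·k = 1.000 × 1.025 = 1.025.
Ratio = 1.469/1.025 ≈ 1.43.

1.43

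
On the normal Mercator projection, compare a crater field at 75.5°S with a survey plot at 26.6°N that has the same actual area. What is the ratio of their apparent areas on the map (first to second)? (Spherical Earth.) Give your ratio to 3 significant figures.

12.8

Mercator areal scale is sec²φ.
At 75.5°: sec²(75.5°) = 1/0.2504² = 15.95.
At 26.6°: sec²(26.6°) = 1/0.8942² = 1.251.
Ratio = 15.95/1.251 = cos²(26.6°)/cos²(75.5°) ≈ 12.8.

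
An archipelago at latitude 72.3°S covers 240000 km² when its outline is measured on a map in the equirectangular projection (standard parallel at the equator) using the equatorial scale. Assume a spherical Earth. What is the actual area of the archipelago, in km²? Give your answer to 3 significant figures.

73000 km²

In the plate carrée (x = Rλ, y = Rφ), meridians are true-scale (h = 1) and parallels are stretched by k = sec φ.
Areal scale = h·k = 1 × sec φ; at 72.3°, h = 1.000, k = 3.289, so h·k = 3.289.
True area = apparent / (areal scale) = 240000 / 3.289 ≈ 73000 km².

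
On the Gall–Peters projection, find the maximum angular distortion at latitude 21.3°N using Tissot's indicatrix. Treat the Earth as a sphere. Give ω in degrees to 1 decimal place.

Gall–Peters is a cylindrical equal-area projection with standard parallels at ±45°. For cylindrical equal-area with standard parallel φ₀, h = cos φ / cos φ₀ and k = cos φ₀ / cos φ, so h·k = 1.
At 21.3°: h = 1.318, k = 0.7589; principal scales a = 1.318, b = 0.7589.
sin(ω/2) = (a − b)/(a + b) = 0.5587/2.077 = 0.2690, so ω = 2 arcsin(0.2690) ≈ 31.2°.

31.2°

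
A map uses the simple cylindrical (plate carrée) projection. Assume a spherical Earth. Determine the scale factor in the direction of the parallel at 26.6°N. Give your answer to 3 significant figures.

For the equirectangular projection with φ₀ = 0 (plate carrée), h = 1 along meridians and k = sec φ along parallels.
k = 1/cos 26.6° = 1/0.8942 = 1.118.

1.12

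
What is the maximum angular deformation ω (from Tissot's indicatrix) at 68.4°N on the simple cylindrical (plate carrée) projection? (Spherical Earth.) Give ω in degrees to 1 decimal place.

55.0°

In the plate carrée (x = Rλ, y = Rφ), meridians are true-scale (h = 1) and parallels are stretched by k = sec φ.
At 68.4°: h = 1.000, k = 2.716; principal scales a = 2.716, b = 1.000.
sin(ω/2) = (a − b)/(a + b) = 1.716/3.716 = 0.4619, so ω = 2 arcsin(0.4619) ≈ 55.0°.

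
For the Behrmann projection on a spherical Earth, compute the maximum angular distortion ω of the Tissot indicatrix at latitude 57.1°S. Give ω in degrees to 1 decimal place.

51.6°

Behrmann is a cylindrical equal-area projection with standard parallels at ±30°. A cylindrical equal-area projection with standard parallel φ₀ has meridian scale h = cos φ / cos φ₀ and parallel scale k = cos φ₀ / cos φ (so areas are preserved, h·k = 1).
At 57.1°: h = 0.6272, k = 1.594; principal scales a = 1.594, b = 0.6272.
sin(ω/2) = (a − b)/(a + b) = 0.9672/2.222 = 0.4354, so ω = 2 arcsin(0.4354) ≈ 51.6°.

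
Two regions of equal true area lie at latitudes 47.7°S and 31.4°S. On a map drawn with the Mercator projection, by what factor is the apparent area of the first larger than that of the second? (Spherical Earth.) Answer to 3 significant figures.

1.61

Mercator is conformal with k = sec φ, so areal scale = k² = sec²φ.
At 47.7°: sec²(47.7°) = 1/0.6730² = 2.208.
At 31.4°: sec²(31.4°) = 1/0.8536² = 1.373.
Ratio = 2.208/1.373 = cos²(31.4°)/cos²(47.7°) ≈ 1.61.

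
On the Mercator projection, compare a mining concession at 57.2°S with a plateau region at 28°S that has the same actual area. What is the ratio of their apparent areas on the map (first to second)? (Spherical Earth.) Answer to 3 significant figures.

Mercator areal scale is sec²φ.
At 57.2°: sec²(57.2°) = 1/0.5417² = 3.408.
At 28°: sec²(28°) = 1/0.8829² = 1.283.
Ratio = 3.408/1.283 = cos²(28°)/cos²(57.2°) ≈ 2.66.

2.66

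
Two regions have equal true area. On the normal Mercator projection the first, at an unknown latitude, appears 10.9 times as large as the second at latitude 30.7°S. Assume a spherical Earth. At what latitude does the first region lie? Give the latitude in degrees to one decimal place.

74.9°

For equal true areas on Mercator, apparent areas scale as sec²φ, so the ratio is cos²φ₂ / cos²φ₁.
cos²φ₂ / cos²φ₁ = 10.9  ⇒  cos φ₁ = cos 30.7° / √10.9 = 0.8599/3.302 = 0.2604.
φ₁ = arccos(0.2604) ≈ 74.9°.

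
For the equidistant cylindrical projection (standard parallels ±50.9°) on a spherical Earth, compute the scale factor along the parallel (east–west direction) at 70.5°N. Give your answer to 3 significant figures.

1.89

The equidistant cylindrical projection with φ₀ = 50.9° has h = 1 (meridians true) and k = cos φ₀ / cos φ along parallels.
k = cos 50.9° / cos 70.5° = 0.6307/0.3338 = 1.889.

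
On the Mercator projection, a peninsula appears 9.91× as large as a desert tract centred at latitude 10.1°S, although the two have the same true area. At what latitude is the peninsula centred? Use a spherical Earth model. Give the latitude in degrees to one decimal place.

71.8°

On Mercator, (apparent₁)/(apparent₂) = sec²φ₁ / sec²φ₂ when true areas are equal.
cos²φ₂ / cos²φ₁ = 9.91  ⇒  cos φ₁ = cos 10.1° / √9.91 = 0.9845/3.148 = 0.3127.
φ₁ = arccos(0.3127) ≈ 71.8°.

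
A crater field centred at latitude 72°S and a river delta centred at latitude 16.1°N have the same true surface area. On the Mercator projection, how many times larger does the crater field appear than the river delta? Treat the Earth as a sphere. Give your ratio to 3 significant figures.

Mercator areal scale is sec²φ.
At 72°: sec²(72°) = 1/0.3090² = 10.47.
At 16.1°: sec²(16.1°) = 1/0.9608² = 1.083.
Ratio = 10.47/1.083 = cos²(16.1°)/cos²(72°) ≈ 9.67.

9.67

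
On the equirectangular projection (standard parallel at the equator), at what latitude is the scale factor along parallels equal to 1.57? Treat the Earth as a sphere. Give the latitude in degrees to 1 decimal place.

Plate carrée: h = 1, k = sec φ along parallels.
sec φ = 1.57  ⇒  cos φ = 0.6369  ⇒  φ ≈ 50.4°.

50.4°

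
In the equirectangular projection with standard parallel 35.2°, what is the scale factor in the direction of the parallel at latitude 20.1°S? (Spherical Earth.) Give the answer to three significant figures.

0.870

With standard parallel φ₀ = 35.2°, the equirectangular projection gives x = Rλ cos φ₀, y = Rφ, so h = 1 and k = cos 35.2° / cos φ.
k = cos 35.2° / cos 20.1° = 0.8171/0.9391 = 0.8701.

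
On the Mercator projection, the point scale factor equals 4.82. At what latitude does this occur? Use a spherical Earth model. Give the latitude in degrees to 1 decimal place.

78.0°

Mercator scale is k = sec φ = 1/cos φ.
1/cos φ = 4.82  ⇒  cos φ = 0.2075  ⇒  φ = arccos(0.2075) ≈ 78.0°.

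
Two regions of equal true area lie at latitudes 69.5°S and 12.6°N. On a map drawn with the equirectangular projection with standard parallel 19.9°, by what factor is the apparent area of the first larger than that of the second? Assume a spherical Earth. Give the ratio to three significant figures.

2.79

In the equirectangular projection with standard parallel φ₀ = 19.9° (x = Rλ cos φ₀, y = Rφ), meridians are true-scale (h = 1) and the parallel scale is k = cos φ₀ / cos φ.
Areal scale at 69.5°: h·k = 1.000 × 2.685 = 2.685.
Areal scale at 12.6°: h·k = 1.000 × 0.9635 = 0.9635.
Ratio = 2.685/0.9635 ≈ 2.79.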